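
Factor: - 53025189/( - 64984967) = 3^1*7^1*23^1 * 311^1*353^1*64984967^ ( - 1)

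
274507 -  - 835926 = 1110433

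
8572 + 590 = 9162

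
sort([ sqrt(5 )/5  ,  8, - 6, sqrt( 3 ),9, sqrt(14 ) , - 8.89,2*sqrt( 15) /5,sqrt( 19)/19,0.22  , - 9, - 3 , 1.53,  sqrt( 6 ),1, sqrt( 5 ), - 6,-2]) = [ - 9, - 8.89, -6, - 6, - 3, - 2,0.22,sqrt(19)/19  ,  sqrt(5 )/5,1,1.53, 2 * sqrt( 15 )/5,sqrt( 3), sqrt( 5),sqrt(6 ),sqrt( 14 ),  8 , 9 ]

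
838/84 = 419/42 = 9.98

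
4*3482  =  13928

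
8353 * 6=50118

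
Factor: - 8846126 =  - 2^1 * 4423063^1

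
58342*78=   4550676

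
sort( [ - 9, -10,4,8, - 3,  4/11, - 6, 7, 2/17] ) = [ - 10, - 9,-6, - 3,  2/17, 4/11 , 4, 7, 8 ] 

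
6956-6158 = 798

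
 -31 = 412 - 443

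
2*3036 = 6072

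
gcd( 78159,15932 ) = 1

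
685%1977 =685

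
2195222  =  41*53542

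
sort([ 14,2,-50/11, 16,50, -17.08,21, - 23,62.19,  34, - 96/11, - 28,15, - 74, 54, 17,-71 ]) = [ - 74,-71, - 28, - 23, - 17.08,-96/11,-50/11,2, 14,15 , 16,  17, 21,34, 50 , 54, 62.19 ]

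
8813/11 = 801+ 2/11 = 801.18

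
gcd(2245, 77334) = 1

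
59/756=59/756 = 0.08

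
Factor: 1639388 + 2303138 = 2^1*  7^1*281609^1 =3942526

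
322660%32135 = 1310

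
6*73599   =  441594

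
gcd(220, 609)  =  1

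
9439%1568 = 31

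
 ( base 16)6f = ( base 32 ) 3f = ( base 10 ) 111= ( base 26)47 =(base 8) 157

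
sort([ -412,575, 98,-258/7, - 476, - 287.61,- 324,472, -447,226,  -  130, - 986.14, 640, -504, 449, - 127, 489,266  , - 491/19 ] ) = [ - 986.14,  -  504,-476, -447 ,-412, - 324 , - 287.61 , - 130, - 127, - 258/7, - 491/19,  98,226, 266, 449, 472,489,575,640 ] 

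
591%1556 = 591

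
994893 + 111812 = 1106705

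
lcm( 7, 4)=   28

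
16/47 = 16/47=0.34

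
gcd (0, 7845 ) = 7845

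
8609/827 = 8609/827=10.41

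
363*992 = 360096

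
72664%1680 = 424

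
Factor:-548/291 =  - 2^2 * 3^( - 1)*97^( - 1 ) * 137^1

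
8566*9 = 77094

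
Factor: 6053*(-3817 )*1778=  - 41079447178 = -2^1*7^1*11^1*127^1*347^1*6053^1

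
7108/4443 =7108/4443 = 1.60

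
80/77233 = 80/77233 = 0.00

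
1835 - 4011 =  - 2176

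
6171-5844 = 327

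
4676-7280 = - 2604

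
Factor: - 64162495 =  - 5^1*1151^1*11149^1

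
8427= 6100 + 2327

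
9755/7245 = 1 + 502/1449=1.35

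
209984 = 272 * 772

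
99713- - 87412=187125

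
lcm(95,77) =7315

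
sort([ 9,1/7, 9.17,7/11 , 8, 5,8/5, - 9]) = [ - 9,1/7,7/11, 8/5,5,8, 9,9.17]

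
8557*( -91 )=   -  778687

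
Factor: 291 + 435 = 726 = 2^1*3^1*11^2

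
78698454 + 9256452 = 87954906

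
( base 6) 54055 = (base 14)2991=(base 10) 7379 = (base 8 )16323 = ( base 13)3488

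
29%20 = 9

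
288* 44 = 12672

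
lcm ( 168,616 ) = 1848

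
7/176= 7/176 = 0.04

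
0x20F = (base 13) 317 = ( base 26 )k7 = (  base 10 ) 527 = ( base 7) 1352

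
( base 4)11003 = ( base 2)101000011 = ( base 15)168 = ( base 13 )1bb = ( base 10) 323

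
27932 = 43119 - 15187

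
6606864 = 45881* 144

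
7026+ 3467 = 10493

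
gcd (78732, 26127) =9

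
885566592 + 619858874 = 1505425466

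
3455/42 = 3455/42 = 82.26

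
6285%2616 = 1053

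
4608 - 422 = 4186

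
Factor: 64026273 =3^1*23^1*109^1*8513^1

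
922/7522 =461/3761 = 0.12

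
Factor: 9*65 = 3^2*5^1*13^1 = 585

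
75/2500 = 3/100 = 0.03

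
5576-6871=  - 1295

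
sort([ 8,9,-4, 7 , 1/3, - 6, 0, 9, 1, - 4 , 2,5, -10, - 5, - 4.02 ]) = [ - 10,  -  6, - 5, - 4.02, - 4,- 4,0, 1/3, 1, 2, 5,  7, 8, 9,9 ]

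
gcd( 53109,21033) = 27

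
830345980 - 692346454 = 137999526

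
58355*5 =291775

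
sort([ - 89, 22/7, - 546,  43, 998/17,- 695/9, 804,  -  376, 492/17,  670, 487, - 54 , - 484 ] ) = [ - 546, - 484, - 376, - 89, - 695/9, - 54, 22/7,492/17 , 43, 998/17, 487,670, 804] 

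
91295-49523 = 41772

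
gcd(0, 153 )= 153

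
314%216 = 98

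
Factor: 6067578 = 2^1 * 3^1*11^1*149^1*617^1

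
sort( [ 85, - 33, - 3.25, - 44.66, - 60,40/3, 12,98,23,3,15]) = [ - 60, - 44.66, - 33, - 3.25, 3,12, 40/3, 15, 23,85,98]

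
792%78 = 12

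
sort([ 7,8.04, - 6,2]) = [ - 6,2,7, 8.04] 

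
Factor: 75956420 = 2^2*5^1*53^1 *131^1*547^1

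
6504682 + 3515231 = 10019913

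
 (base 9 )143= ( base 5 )440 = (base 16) 78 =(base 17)71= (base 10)120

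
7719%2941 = 1837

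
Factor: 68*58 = 3944 = 2^3*17^1*29^1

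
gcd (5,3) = 1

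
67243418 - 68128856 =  - 885438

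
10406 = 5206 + 5200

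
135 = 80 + 55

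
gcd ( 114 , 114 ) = 114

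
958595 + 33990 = 992585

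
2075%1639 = 436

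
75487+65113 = 140600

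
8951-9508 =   -  557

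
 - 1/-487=1/487 = 0.00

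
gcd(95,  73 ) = 1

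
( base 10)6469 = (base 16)1945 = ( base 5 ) 201334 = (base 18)11H7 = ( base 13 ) 2c38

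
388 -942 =-554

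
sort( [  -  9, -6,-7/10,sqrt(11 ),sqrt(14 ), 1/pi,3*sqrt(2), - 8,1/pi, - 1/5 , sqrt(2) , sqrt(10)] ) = [-9,-8,-6,-7/10,- 1/5,1/pi,1/pi,sqrt(2),sqrt (10),sqrt( 11), sqrt(14 ),3*sqrt( 2 ) ]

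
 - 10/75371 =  - 10/75371 = - 0.00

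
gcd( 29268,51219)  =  7317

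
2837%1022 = 793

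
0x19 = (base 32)P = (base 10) 25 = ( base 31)P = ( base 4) 121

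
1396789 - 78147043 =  - 76750254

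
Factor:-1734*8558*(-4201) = 2^2*  3^1*  11^1*17^2 * 389^1 *4201^1= 62341041972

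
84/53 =84/53 = 1.58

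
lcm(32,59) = 1888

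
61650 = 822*75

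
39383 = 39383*1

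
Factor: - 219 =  - 3^1 * 73^1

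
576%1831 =576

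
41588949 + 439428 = 42028377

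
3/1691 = 3/1691 = 0.00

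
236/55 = 4 + 16/55= 4.29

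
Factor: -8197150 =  - 2^1*5^2 *13^1*12611^1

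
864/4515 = 288/1505=   0.19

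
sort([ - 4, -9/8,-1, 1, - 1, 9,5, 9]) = [ - 4, - 9/8,- 1,- 1, 1 , 5,  9, 9]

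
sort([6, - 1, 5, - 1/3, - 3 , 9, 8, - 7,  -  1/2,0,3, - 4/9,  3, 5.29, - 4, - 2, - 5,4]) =[ - 7,-5, - 4 , - 3,-2, - 1, - 1/2, - 4/9, - 1/3, 0,3,3, 4, 5, 5.29, 6, 8,9 ]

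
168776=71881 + 96895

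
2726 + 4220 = 6946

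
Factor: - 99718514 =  - 2^1*7^1*1279^1 * 5569^1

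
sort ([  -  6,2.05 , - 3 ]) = [ - 6, - 3,2.05]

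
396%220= 176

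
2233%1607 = 626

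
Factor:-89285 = -5^1*7^1 *2551^1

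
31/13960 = 31/13960= 0.00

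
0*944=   0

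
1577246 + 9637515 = 11214761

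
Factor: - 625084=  - 2^2*31^1 *71^2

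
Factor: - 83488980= -2^2*3^1*5^1*1391483^1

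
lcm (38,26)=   494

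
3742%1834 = 74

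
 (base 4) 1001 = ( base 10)65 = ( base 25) 2F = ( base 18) 3b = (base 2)1000001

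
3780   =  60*63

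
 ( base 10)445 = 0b110111101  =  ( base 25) hk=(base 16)1bd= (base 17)193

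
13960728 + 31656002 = 45616730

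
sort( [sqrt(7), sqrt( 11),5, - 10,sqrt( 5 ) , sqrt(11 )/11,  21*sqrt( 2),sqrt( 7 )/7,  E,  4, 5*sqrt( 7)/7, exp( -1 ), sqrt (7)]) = [ - 10, sqrt( 11 ) /11 , exp(  -  1 ), sqrt( 7)/7, 5*sqrt (7) /7,  sqrt( 5), sqrt( 7 ),  sqrt( 7 ),E, sqrt ( 11 ), 4, 5,21*sqrt( 2 )]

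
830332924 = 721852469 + 108480455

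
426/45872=213/22936=0.01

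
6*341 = 2046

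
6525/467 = 13 + 454/467 = 13.97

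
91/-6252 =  - 1 + 6161/6252 = - 0.01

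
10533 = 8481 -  - 2052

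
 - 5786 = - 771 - 5015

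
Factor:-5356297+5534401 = 2^3*3^1*41^1*181^1 =178104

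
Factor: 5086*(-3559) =-2^1*2543^1*3559^1 = - 18101074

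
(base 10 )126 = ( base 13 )99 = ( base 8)176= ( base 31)42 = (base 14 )90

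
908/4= 227 = 227.00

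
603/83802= 201/27934 = 0.01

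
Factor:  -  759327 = -3^1 * 253109^1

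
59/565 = 59/565 = 0.10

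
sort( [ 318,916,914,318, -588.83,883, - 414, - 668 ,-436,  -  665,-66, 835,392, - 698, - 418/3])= [-698, - 668,-665,- 588.83, - 436,-414,-418/3,-66, 318, 318,392 , 835, 883,914,  916 ]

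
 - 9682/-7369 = 9682/7369 = 1.31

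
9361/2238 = 4 + 409/2238 = 4.18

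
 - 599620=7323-606943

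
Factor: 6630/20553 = 10/31 = 2^1*5^1*31^( - 1) 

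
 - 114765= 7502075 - 7616840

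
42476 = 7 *6068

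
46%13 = 7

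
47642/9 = 5293 + 5/9 = 5293.56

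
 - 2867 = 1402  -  4269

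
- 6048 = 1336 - 7384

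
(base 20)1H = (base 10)37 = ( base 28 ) 19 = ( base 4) 211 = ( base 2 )100101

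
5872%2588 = 696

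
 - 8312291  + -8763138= -17075429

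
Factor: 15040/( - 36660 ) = - 2^4*3^(-1)*13^( -1) = -16/39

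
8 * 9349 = 74792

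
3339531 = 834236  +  2505295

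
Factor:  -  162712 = -2^3*11^1*43^2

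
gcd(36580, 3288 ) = 4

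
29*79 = 2291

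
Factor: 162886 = 2^1*23^1* 3541^1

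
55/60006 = 55/60006 = 0.00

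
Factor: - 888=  -2^3*3^1*37^1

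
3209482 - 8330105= - 5120623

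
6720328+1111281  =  7831609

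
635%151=31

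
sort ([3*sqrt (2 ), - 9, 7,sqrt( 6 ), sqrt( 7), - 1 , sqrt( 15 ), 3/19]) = [- 9,-1,3/19,sqrt(6 ),sqrt( 7) , sqrt( 15 ), 3*sqrt( 2),7] 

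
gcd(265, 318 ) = 53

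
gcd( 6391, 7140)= 7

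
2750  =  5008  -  2258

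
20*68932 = 1378640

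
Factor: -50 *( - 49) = 2^1 * 5^2*7^2 = 2450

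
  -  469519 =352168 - 821687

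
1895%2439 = 1895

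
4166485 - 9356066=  - 5189581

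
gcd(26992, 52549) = 7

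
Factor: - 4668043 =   -  29^1*160967^1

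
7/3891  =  7/3891 =0.00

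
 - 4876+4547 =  - 329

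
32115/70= 458 + 11/14 = 458.79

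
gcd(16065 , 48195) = 16065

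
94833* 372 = 35277876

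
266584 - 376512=-109928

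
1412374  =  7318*193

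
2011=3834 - 1823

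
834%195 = 54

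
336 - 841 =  - 505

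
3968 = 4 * 992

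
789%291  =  207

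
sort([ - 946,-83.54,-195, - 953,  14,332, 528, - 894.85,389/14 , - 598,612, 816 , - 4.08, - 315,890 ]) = [ - 953, -946,-894.85 ,-598 , - 315, - 195,-83.54,- 4.08, 14,389/14,332,528,612, 816, 890] 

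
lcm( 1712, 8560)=8560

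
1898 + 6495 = 8393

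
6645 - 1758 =4887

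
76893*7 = 538251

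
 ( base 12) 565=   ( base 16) 31D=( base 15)382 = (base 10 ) 797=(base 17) 2cf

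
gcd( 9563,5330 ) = 1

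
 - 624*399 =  - 248976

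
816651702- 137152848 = 679498854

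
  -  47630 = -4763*10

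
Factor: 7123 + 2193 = 2^2*17^1*137^1 = 9316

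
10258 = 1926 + 8332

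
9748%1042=370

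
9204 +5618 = 14822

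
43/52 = 43/52 = 0.83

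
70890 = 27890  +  43000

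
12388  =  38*326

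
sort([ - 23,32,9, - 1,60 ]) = [ - 23,- 1,9, 32, 60 ]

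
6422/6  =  1070 + 1/3 = 1070.33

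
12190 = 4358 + 7832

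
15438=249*62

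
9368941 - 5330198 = 4038743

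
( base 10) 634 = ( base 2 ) 1001111010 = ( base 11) 527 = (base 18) 1h4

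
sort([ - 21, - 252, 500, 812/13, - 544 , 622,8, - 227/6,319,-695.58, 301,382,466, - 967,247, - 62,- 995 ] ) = [ - 995, - 967 , - 695.58, - 544,-252, - 62, - 227/6,- 21,8,  812/13,247, 301,319, 382,466, 500,622]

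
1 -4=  - 3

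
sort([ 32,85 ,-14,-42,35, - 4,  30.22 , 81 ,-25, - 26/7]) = [-42 , - 25,-14, - 4,-26/7,30.22,32, 35, 81, 85]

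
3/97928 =3/97928=0.00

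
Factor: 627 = 3^1*11^1*19^1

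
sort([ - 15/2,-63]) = [ - 63, - 15/2 ] 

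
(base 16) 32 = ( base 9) 55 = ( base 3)1212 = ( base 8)62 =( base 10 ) 50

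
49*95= 4655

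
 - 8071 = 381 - 8452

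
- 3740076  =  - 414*9034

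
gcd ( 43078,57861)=1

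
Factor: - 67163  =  -47^1*1429^1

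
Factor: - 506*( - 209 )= 105754 = 2^1*11^2*19^1*23^1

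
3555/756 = 395/84= 4.70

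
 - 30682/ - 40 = 15341/20 = 767.05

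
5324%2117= 1090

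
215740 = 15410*14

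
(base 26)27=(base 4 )323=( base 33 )1q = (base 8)73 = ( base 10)59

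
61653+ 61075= 122728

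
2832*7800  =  22089600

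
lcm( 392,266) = 7448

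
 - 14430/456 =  - 2405/76 = - 31.64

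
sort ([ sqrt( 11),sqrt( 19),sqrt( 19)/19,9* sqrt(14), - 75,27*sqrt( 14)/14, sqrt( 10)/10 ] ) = [ - 75, sqrt(19 ) /19, sqrt (10 )/10, sqrt( 11 ),sqrt( 19 ),27*sqrt (14)/14,9* sqrt( 14)]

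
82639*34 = 2809726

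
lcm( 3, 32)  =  96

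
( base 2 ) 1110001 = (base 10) 113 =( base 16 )71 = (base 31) 3k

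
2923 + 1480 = 4403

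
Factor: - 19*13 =-13^1*19^1=- 247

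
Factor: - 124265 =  - 5^1*29^1*857^1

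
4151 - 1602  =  2549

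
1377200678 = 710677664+666523014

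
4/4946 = 2/2473 = 0.00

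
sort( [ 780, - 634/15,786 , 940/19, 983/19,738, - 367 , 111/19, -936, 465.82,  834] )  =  [ - 936,-367, - 634/15,  111/19  ,  940/19, 983/19, 465.82,  738, 780, 786,834 ]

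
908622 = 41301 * 22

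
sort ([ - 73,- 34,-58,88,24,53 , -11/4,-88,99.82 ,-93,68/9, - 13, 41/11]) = [-93,-88,  -  73, - 58,- 34,  -  13,-11/4, 41/11,68/9,24,53 , 88,99.82 ] 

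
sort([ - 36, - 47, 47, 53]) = [ - 47, - 36,47, 53]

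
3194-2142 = 1052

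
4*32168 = 128672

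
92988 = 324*287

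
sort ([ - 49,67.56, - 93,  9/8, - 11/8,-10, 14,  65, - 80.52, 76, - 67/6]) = [ - 93, - 80.52, - 49, - 67/6,-10, - 11/8, 9/8, 14, 65, 67.56,76] 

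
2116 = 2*1058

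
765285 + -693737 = 71548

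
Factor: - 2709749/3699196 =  - 2^( - 2)*7^2*17^1  *  89^(-1)*3253^1*10391^( - 1)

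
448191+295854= 744045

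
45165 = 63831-18666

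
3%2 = 1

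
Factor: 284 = 2^2*71^1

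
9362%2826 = 884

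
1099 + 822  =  1921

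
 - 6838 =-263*26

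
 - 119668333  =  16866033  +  -136534366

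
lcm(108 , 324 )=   324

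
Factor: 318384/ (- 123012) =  - 2^2*11^1*17^( - 1) = -44/17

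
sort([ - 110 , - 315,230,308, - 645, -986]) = [-986, - 645,  -  315,-110,230, 308]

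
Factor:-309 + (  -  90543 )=-2^2*3^1*67^1*113^1 = - 90852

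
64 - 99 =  - 35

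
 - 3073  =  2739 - 5812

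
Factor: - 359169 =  - 3^1 * 119723^1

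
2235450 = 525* 4258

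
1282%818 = 464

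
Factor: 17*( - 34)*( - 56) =32368 = 2^4*7^1*17^2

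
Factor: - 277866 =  - 2^1*3^2*43^1 * 359^1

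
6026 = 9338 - 3312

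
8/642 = 4/321 =0.01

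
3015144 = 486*6204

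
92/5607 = 92/5607 = 0.02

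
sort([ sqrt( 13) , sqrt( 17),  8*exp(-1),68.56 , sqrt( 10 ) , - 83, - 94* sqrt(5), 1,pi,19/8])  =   [- 94*sqrt(5),-83, 1,19/8 , 8*exp(-1) , pi,sqrt( 10),sqrt( 13),sqrt(17 ), 68.56] 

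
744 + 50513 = 51257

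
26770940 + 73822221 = 100593161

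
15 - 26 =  - 11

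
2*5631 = 11262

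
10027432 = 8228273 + 1799159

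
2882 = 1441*2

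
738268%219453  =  79909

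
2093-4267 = -2174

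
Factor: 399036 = 2^2*3^1*11^1*3023^1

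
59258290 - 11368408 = 47889882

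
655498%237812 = 179874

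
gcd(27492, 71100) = 948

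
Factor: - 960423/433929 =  - 320141/144643  =  - 109^( - 1) *1327^( - 1)*320141^1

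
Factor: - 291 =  - 3^1*97^1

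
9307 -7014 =2293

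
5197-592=4605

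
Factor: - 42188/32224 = -2^( - 3 ) * 19^( - 1 ) * 199^1 = - 199/152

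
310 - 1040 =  - 730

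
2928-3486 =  - 558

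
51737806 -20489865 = 31247941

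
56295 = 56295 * 1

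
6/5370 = 1/895 = 0.00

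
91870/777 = 91870/777 = 118.24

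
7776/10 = 3888/5 = 777.60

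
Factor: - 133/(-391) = 7^1 * 17^( - 1)*19^1*23^(-1)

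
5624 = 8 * 703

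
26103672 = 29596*882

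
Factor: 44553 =3^1*14851^1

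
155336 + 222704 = 378040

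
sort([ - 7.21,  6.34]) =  [ - 7.21, 6.34] 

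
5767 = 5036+731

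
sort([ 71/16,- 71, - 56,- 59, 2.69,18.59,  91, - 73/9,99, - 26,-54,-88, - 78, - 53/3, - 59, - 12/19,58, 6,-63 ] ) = [ - 88, - 78, - 71,- 63 , - 59,-59, - 56, - 54,-26, - 53/3 , - 73/9, - 12/19,2.69, 71/16,6, 18.59,58  ,  91, 99 ] 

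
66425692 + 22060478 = 88486170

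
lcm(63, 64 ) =4032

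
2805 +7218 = 10023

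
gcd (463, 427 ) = 1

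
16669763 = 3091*5393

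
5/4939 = 5/4939 = 0.00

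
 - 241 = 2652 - 2893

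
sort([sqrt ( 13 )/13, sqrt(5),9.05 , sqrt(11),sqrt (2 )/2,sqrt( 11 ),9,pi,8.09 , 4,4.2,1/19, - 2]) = [-2 , 1/19, sqrt(13 )/13, sqrt(2 )/2, sqrt (5 ),pi , sqrt(11 ),sqrt( 11),4,4.2,8.09, 9,9.05 ]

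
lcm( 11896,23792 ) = 23792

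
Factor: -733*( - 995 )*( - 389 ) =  - 5^1 * 199^1*389^1 * 733^1 = - 283711315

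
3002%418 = 76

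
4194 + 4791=8985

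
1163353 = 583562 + 579791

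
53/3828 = 53/3828 = 0.01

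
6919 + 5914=12833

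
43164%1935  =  594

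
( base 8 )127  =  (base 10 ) 87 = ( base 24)3f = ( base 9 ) 106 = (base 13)69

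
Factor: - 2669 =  - 17^1*157^1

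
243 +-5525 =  - 5282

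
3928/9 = 436 + 4/9 = 436.44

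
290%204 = 86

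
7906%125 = 31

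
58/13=4 + 6/13 =4.46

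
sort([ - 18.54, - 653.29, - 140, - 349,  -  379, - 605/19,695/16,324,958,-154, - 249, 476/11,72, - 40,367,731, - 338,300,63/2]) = [-653.29,-379, - 349,  -  338,-249,-154, -140,-40, -605/19, - 18.54, 63/2,476/11,695/16, 72 , 300, 324,367, 731, 958]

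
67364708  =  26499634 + 40865074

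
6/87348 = 1/14558 = 0.00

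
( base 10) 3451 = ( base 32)3br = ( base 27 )4jm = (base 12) 1BB7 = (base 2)110101111011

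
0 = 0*808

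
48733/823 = 48733/823= 59.21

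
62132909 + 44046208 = 106179117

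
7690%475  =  90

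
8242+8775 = 17017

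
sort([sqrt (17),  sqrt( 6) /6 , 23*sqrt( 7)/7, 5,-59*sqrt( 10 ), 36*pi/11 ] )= [ - 59*sqrt( 10 ), sqrt(6 ) /6,  sqrt(17 ),5, 23*sqrt(7)/7, 36*pi/11]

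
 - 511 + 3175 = 2664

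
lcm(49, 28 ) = 196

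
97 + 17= 114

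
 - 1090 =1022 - 2112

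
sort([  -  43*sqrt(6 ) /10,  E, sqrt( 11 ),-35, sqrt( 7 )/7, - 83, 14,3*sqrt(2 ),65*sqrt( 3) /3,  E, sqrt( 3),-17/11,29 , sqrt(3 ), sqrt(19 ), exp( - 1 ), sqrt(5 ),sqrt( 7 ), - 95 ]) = [ - 95, - 83, - 35,- 43*sqrt( 6)/10, - 17/11, exp(-1 )  ,  sqrt ( 7 ) /7,  sqrt( 3),sqrt(3),sqrt(5) , sqrt ( 7 ) , E, E, sqrt(11) , 3*sqrt( 2), sqrt(19), 14, 29, 65*sqrt(3 )/3]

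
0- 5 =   -  5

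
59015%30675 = 28340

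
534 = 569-35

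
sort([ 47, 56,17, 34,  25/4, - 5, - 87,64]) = [  -  87, - 5,25/4, 17 , 34,47,56,64 ] 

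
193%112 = 81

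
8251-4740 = 3511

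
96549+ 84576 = 181125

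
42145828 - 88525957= - 46380129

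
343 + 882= 1225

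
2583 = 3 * 861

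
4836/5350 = 2418/2675 =0.90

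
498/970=249/485 = 0.51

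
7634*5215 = 39811310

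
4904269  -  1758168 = 3146101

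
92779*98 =9092342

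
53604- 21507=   32097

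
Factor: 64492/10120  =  2^( - 1 )*5^( - 1)*11^( - 1 ) *701^1= 701/110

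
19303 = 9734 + 9569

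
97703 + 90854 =188557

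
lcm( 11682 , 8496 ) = 93456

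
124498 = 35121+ 89377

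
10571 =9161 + 1410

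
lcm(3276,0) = 0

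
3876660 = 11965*324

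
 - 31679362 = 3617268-35296630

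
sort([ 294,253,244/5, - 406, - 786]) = [  -  786,-406,244/5,253, 294 ] 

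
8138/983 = 8 + 274/983 = 8.28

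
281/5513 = 281/5513= 0.05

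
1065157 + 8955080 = 10020237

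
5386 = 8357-2971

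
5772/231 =1924/77=24.99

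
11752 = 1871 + 9881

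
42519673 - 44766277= -2246604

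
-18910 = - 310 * 61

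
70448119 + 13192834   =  83640953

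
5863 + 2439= 8302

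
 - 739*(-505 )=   373195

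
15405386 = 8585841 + 6819545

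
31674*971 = 30755454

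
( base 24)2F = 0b111111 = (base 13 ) 4b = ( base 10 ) 63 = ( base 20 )33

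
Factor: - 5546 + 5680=134=   2^1*67^1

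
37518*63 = 2363634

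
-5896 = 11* (-536 ) 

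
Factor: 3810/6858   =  3^( - 2)*5^1 = 5/9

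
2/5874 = 1/2937 = 0.00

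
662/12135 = 662/12135 = 0.05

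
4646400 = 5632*825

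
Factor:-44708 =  - 2^2*11177^1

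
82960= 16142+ 66818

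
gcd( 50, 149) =1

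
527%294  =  233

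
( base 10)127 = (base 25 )52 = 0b1111111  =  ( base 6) 331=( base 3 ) 11201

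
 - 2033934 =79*(-25746) 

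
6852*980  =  6714960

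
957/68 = 14 + 5/68 = 14.07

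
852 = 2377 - 1525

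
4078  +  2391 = 6469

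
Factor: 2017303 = 67^1*30109^1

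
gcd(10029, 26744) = 3343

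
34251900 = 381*89900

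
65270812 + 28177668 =93448480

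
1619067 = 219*7393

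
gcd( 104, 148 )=4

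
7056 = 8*882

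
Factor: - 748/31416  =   - 2^( - 1 )*  3^ ( - 1 )*7^(- 1) = - 1/42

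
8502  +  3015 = 11517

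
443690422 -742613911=-298923489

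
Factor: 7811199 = 3^2 * 11^1 * 78901^1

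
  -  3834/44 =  - 88+ 19/22 = - 87.14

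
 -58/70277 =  - 58/70277 = - 0.00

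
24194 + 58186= 82380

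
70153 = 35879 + 34274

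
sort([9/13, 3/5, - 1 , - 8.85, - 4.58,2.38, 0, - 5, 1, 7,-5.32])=[ - 8.85, - 5.32 , - 5, - 4.58, - 1,0,3/5,9/13,1,  2.38, 7 ]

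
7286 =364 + 6922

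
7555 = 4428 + 3127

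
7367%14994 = 7367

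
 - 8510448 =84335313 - 92845761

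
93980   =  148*635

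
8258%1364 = 74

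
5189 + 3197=8386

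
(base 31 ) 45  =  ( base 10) 129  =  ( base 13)9c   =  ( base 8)201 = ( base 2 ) 10000001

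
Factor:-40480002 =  - 2^1*3^2*227^1*9907^1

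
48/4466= 24/2233 =0.01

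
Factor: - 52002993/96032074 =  - 2^ (  -  1)*3^1*7^1*151^(-1 )*317987^(-1)*2476333^1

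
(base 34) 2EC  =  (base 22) 5h6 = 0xaf0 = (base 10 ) 2800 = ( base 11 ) 2116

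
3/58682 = 3/58682 = 0.00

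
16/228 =4/57 = 0.07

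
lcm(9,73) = 657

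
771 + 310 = 1081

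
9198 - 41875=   -  32677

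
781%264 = 253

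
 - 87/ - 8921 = 87/8921 = 0.01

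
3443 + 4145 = 7588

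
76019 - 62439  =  13580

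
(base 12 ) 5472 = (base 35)7kr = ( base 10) 9302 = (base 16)2456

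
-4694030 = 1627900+-6321930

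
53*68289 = 3619317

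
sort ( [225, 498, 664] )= [ 225, 498,664] 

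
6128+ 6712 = 12840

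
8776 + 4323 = 13099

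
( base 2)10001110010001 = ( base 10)9105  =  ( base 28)bh5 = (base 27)cd6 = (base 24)fj9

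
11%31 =11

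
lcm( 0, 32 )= 0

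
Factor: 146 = 2^1*73^1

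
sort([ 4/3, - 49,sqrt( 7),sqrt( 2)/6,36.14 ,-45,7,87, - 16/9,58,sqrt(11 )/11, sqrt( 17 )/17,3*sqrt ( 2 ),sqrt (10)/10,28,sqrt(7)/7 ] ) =[ - 49,  -  45,- 16/9,sqrt( 2) /6,sqrt(17 )/17, sqrt(11)/11,sqrt(10) /10,sqrt (7)/7,  4/3,  sqrt(7), 3*sqrt(2 ), 7, 28,36.14,58, 87 ] 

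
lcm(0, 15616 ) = 0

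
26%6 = 2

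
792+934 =1726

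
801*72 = 57672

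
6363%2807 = 749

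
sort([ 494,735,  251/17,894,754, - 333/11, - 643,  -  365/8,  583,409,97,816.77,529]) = [-643, - 365/8, - 333/11, 251/17, 97,409,494,529,583, 735,754, 816.77,894]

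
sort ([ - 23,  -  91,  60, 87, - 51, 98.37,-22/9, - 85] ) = [ - 91, - 85, - 51,- 23, - 22/9, 60, 87,98.37]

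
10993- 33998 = -23005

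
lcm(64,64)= 64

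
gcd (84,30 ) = 6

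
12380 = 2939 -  - 9441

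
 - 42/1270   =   - 21/635 =- 0.03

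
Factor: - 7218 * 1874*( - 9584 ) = 129638282688 = 2^6*3^2*401^1*599^1*937^1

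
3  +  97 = 100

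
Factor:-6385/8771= -5^1*7^(-2 )*179^( - 1) * 1277^1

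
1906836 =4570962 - 2664126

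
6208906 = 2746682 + 3462224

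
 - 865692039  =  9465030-875157069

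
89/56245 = 89/56245 =0.00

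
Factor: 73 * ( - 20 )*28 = -40880 = - 2^4*5^1*7^1 * 73^1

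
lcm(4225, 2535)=12675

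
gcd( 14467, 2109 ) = 37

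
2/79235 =2/79235 = 0.00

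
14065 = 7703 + 6362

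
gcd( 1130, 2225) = 5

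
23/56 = 23/56= 0.41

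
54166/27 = 2006+4/27 = 2006.15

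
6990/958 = 7 + 142/479 = 7.30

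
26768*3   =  80304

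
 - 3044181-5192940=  -8237121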